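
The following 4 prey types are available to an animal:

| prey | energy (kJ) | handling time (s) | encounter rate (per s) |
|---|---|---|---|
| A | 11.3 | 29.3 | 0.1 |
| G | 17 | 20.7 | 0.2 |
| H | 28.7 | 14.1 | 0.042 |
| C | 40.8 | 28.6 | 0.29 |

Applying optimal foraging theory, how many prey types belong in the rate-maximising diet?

Profitabilities (E/h, kJ/s): H 2.04, C 1.43, G 0.821, A 0.386. Add prey in this order while the next type's profitability exceeds the intake rate on those already taken.
Rate on top 1: 0.7571. C: 1.43 > 0.7571 → include.
Rate on top 2: 1.319. G: 0.821 < 1.319 → exclude; stop.
Optimal diet: H, C — 2 of 4 types.

2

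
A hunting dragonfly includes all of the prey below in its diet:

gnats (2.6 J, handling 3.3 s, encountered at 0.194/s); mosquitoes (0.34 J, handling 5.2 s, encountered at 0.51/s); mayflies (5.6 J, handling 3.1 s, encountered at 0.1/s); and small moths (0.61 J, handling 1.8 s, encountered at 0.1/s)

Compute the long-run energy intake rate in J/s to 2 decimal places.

0.27 J/s

Energy encountered per unit search time: 0.194×2.6 + 0.51×0.34 + 0.1×5.6 + 0.1×0.61 = 1.299 J/s.
Handling time per unit search time: 0.194×3.3 + 0.51×5.2 + 0.1×3.1 + 0.1×1.8 = 3.782.
Rate = 1.299/(1 + 3.782) = 0.2716 J/s.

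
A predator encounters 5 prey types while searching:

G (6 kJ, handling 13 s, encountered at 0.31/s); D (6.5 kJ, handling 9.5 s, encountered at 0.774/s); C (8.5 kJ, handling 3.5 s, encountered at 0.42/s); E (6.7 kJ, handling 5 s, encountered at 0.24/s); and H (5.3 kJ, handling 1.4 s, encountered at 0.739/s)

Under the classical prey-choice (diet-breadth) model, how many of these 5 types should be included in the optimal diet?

Profitabilities (E/h, kJ/s): H 3.79, C 2.43, E 1.34, D 0.684, G 0.462. Add prey in this order while the next type's profitability exceeds the intake rate on those already taken.
Rate on top 1: 1.925. C: 2.43 > 1.925 → include.
Rate on top 2: 2.136. E: 1.34 < 2.136 → exclude; stop.
Optimal diet: H, C — 2 of 5 types.

2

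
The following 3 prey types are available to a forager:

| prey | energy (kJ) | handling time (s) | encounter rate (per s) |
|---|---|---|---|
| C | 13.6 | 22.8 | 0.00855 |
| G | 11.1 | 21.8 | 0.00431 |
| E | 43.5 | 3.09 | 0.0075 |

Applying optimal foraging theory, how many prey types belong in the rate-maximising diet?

3

Profitabilities (E/h, kJ/s): E 14.1, C 0.596, G 0.509. Add prey in this order while the next type's profitability exceeds the intake rate on those already taken.
Rate on top 1: 0.3189. C: 0.596 > 0.3189 → include.
Rate on top 2: 0.3633. G: 0.509 > 0.3633 → include.
Optimal diet: E, C, G — 3 of 3 types.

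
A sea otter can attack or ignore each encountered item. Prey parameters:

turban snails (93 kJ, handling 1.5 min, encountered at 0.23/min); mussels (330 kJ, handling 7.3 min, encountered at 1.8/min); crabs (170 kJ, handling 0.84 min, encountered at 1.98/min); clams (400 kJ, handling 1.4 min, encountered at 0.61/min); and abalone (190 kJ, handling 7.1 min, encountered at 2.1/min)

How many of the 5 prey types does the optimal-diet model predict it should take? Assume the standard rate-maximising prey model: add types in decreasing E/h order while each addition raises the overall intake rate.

Rank by E/h (kJ/min): clams 286, crabs 202, turban snails 62, mussels 45.2, abalone 26.8. Include each in turn until the next type's E/h falls below the running intake rate.
Rate on top 1: 131.6. crabs: 202 > 131.6 → include.
Rate on top 2: 165.1. turban snails: 62 < 165.1 → exclude; stop.
Optimal diet: clams, crabs — 2 of 5 types.

2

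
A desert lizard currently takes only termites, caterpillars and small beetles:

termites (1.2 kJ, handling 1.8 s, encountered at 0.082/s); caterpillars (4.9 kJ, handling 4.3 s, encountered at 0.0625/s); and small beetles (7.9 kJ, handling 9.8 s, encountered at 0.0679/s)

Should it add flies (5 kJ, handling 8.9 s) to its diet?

On termites, caterpillars and small beetles alone, R = ΣλE/(1+Σλh) = 0.9411/2.082 = 0.452 kJ/s.
flies: E/h = 5/8.9 = 0.5618 kJ/s.
0.5618 > 0.452, so adding flies raises the average — include it.

Yes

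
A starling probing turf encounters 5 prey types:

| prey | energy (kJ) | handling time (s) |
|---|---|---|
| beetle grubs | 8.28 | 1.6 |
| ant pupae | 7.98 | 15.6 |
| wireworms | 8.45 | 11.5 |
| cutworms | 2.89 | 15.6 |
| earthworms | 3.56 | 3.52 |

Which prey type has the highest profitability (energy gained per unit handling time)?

beetle grubs

Profitability E/h (kJ/s): beetle grubs = 8.28/1.6 = 5.17, ant pupae = 7.98/15.6 = 0.512, wireworms = 8.45/11.5 = 0.735, cutworms = 2.89/15.6 = 0.185, earthworms = 3.56/3.52 = 1.01.
Ranked: beetle grubs > earthworms > wireworms > ant pupae > cutworms.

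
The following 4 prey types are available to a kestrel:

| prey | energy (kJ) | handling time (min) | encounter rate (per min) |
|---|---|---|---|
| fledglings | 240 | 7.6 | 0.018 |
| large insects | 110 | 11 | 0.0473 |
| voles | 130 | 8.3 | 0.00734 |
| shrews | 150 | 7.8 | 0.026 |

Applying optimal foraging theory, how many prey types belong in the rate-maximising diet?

4

Profitabilities (E/h, kJ/min): fledglings 31.6, shrews 19.2, voles 15.7, large insects 10. Add prey in this order while the next type's profitability exceeds the intake rate on those already taken.
Rate on top 1: 3.8. shrews: 19.2 > 3.8 → include.
Rate on top 2: 6.136. voles: 15.7 > 6.136 → include.
Rate on top 3: 6.551. large insects: 10 > 6.551 → include.
Optimal diet: fledglings, shrews, voles, large insects — 4 of 4 types.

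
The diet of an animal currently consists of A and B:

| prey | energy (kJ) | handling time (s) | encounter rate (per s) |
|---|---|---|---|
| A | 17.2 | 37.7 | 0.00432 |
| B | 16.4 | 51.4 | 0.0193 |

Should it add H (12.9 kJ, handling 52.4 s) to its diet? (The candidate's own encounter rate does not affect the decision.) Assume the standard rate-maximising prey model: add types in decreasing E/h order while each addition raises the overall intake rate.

Yes

On A and B alone, R = ΣλE/(1+Σλh) = 0.3908/2.155 = 0.1814 kJ/s.
Profitability of H: 12.9/52.4 = 0.2462 kJ/s.
0.2462 > 0.1814, so adding H raises the average — include it.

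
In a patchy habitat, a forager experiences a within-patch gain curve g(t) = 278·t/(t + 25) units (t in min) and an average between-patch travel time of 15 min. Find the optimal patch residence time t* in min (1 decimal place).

Maximise g(t)/(T+t): set derivative to zero → g'(t)(T+t) = g(t).
g'(t) = 278·25/(t + 25)². Setting 278·25/(t+25)² = 278t/[(t+25)(15+t)] gives 25(15+t) = t(t+25), so t² = 25×15 = 375.
t* = √375 = 19.36 min.

19.4 min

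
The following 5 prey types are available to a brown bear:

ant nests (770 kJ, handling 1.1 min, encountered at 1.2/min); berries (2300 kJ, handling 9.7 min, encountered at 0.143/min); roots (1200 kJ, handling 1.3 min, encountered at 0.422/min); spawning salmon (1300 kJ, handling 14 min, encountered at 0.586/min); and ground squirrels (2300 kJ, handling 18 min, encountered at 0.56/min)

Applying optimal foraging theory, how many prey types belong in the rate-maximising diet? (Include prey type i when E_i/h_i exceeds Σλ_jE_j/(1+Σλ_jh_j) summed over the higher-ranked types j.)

2

E/h in descending order: roots 923, ant nests 700, berries 237, ground squirrels 128, spawning salmon 92.9 kJ/min. The optimal diet is the largest prefix of this list for which every included type satisfies E_i/h_i > R on the types above it.
Rate on top 1: 327. ant nests: 700 > 327 → include.
Rate on top 2: 498.6. berries: 237 < 498.6 → exclude; stop.
Optimal diet: roots, ant nests — 2 of 5 types.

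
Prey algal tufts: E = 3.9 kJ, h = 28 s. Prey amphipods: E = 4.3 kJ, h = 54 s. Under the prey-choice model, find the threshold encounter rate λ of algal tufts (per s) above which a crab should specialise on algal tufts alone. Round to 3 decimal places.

0.048 per s

The zero-one rule: include amphipods iff E₂/h₂ > λE₁/(1+λh₁). Equality gives the switch point.
λE₁h₂ = E₂ + λE₂h₁ ⇒ λ = E₂/(E₁h₂ − E₂h₁) = 4.3/(210.6 − 120.4) = 0.04767 per s.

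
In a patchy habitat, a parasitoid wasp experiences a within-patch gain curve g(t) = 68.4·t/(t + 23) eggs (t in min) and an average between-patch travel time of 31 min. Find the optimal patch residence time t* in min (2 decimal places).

26.70 min

By the marginal value theorem, leave when the instantaneous gain rate g'(t) equals the habitat-wide average g(t)/(T + t).
g'(t) = 68.4·23/(t + 23)². Setting 68.4·23/(t+23)² = 68.4t/[(t+23)(31+t)] gives 23(31+t) = t(t+23), so t² = 23×31 = 713.
t* = √713 = 26.7 min.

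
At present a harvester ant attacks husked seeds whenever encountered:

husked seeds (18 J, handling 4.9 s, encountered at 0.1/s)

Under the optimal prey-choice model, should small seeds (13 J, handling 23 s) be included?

On husked seeds alone, R = ΣλE/(1+Σλh) = 1.8/1.49 = 1.208 J/s.
Profitability of small seeds: 13/23 = 0.5652 J/s.
0.5652 < 1.208, so adding small seeds would lower the average — exclude it.

No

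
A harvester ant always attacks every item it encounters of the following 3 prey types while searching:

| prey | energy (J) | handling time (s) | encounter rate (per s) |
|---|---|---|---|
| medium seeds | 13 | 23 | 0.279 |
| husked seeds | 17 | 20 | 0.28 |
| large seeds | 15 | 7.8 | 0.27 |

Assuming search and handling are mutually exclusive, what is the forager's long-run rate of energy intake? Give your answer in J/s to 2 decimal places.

R = Σλ_iE_i / (1 + Σλ_ih_i)
Numerator: 0.279×13 + 0.28×17 + 0.27×15 = 12.44
Denominator: 1 + 0.279×23 + 0.28×20 + 0.27×7.8 = 15.12
R = 12.44/15.12 = 0.8224 J/s

0.82 J/s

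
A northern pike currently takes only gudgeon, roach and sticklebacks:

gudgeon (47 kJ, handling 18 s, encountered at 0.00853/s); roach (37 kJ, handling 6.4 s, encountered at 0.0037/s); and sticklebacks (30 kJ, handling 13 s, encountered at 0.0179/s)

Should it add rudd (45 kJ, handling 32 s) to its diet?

Yes

On gudgeon, roach and sticklebacks alone, R = ΣλE/(1+Σλh) = 1.075/1.41 = 0.7623 kJ/s.
rudd: E/h = 45/32 = 1.406 kJ/s.
Since 1.406 > R, including rudd increases the long-run rate.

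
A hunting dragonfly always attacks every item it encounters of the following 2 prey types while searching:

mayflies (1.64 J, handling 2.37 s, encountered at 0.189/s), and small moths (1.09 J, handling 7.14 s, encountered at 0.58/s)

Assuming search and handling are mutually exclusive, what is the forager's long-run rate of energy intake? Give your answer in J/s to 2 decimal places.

0.17 J/s

R = Σλ_iE_i / (1 + Σλ_ih_i)
Numerator: 0.189×1.64 + 0.58×1.09 = 0.9422
Denominator: 1 + 0.189×2.37 + 0.58×7.14 = 5.589
R = 0.9422/5.589 = 0.1686 J/s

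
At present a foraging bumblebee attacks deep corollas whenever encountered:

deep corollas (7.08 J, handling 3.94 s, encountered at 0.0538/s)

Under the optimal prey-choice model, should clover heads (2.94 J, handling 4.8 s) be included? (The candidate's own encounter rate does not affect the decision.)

Yes

Intake rate on the current diet: R = (0.0538×7.08) / (1 + 0.0538×3.94) = 0.3809/1.212 = 0.3143 J/s.
clover heads: E/h = 2.94/4.8 = 0.6125 J/s.
Since 0.6125 > R, including clover heads increases the long-run rate.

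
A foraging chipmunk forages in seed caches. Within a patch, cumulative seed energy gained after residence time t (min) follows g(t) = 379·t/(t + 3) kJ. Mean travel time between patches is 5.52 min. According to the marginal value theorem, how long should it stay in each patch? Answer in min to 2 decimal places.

4.07 min

Maximise g(t)/(T+t): set derivative to zero → g'(t)(T+t) = g(t).
g'(t) = 379·3/(t + 3)². Setting 379·3/(t+3)² = 379t/[(t+3)(5.52+t)] gives 3(5.52+t) = t(t+3), so t² = 3×5.52 = 16.56.
t* = √16.56 = 4.069 min.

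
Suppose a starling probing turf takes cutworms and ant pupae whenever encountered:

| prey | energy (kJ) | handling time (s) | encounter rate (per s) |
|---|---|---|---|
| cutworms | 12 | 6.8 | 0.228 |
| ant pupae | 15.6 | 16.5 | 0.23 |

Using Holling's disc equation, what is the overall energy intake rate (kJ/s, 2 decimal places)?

R = Σλ_iE_i / (1 + Σλ_ih_i)
Numerator: 0.228×12 + 0.23×15.6 = 6.324
Denominator: 1 + 0.228×6.8 + 0.23×16.5 = 6.345
R = 6.324/6.345 = 0.9966 kJ/s

1.00 kJ/s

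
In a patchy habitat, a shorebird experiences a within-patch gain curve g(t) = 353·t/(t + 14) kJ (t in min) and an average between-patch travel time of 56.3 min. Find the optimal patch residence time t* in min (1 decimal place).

Maximise g(t)/(T+t): set derivative to zero → g'(t)(T+t) = g(t).
g'(t) = 353·14/(t + 14)². Setting 353·14/(t+14)² = 353t/[(t+14)(56.3+t)] gives 14(56.3+t) = t(t+14), so t² = 14×56.3 = 788.2.
t* = √788.2 = 28.07 min.

28.1 min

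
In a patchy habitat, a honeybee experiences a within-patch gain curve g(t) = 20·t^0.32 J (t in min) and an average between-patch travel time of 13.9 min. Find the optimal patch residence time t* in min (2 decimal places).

Maximise g(t)/(T+t): set derivative to zero → g'(t)(T+t) = g(t).
g'(t) = 0.32·20·t^-0.68. Setting 0.32·20·t^-0.68 = 20·t^0.32/(13.9+t) gives 0.32(13.9+t) = t, so 0.68·t = 0.32×13.9.
t* = 0.32×13.9/0.68 = 6.541 min.

6.54 min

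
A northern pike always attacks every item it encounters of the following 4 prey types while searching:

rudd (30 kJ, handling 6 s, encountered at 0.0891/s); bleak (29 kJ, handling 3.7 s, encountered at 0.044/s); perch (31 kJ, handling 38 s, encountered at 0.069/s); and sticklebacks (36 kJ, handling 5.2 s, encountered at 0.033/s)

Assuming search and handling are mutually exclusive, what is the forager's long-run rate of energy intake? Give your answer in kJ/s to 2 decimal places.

1.62 kJ/s

Energy encountered per unit search time: 0.0891×30 + 0.044×29 + 0.069×31 + 0.033×36 = 7.276 kJ/s.
Handling time per unit search time: 0.0891×6 + 0.044×3.7 + 0.069×38 + 0.033×5.2 = 3.491.
Rate = 7.276/(1 + 3.491) = 1.62 kJ/s.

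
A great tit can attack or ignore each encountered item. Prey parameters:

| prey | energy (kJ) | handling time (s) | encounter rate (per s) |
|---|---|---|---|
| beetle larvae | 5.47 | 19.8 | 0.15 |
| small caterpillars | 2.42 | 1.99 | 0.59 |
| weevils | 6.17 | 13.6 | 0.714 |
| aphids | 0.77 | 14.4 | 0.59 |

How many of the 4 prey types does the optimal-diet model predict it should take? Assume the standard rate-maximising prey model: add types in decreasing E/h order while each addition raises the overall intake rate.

Profitabilities (E/h, kJ/s): small caterpillars 1.22, weevils 0.454, beetle larvae 0.276, aphids 0.0535. Add prey in this order while the next type's profitability exceeds the intake rate on those already taken.
Rate on top 1: 0.6567. weevils: 0.454 < 0.6567 → exclude; stop.
Optimal diet: small caterpillars — 1 of 4 types.

1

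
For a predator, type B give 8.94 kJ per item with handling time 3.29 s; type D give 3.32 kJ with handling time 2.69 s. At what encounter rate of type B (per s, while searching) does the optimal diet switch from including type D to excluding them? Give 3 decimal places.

The zero-one rule: include type D iff E₂/h₂ > λE₁/(1+λh₁). Equality gives the switch point.
λE₁h₂ = E₂ + λE₂h₁ ⇒ λ = E₂/(E₁h₂ − E₂h₁) = 3.32/(24.05 − 10.92) = 0.2529 per s.

0.253 per s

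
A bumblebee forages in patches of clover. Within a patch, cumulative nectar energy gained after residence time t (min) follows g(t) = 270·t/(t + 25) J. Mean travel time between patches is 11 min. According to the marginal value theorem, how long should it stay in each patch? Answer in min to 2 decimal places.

Maximise g(t)/(T+t): set derivative to zero → g'(t)(T+t) = g(t).
g'(t) = 270·25/(t + 25)². Setting 270·25/(t+25)² = 270t/[(t+25)(11+t)] gives 25(11+t) = t(t+25), so t² = 25×11 = 275.
t* = √275 = 16.58 min.

16.58 min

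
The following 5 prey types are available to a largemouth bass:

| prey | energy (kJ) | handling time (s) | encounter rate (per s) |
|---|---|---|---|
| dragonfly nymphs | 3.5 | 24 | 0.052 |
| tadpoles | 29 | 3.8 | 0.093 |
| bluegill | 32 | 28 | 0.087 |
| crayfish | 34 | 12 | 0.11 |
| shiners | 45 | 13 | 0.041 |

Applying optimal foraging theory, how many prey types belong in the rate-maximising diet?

Rank by E/h (kJ/s): tadpoles 7.63, shiners 3.46, crayfish 2.83, bluegill 1.14, dragonfly nymphs 0.146. Include each in turn until the next type's E/h falls below the running intake rate.
Rate on top 1: 1.993. shiners: 3.46 > 1.993 → include.
Rate on top 2: 2.408. crayfish: 2.83 > 2.408 → include.
Rate on top 3: 2.583. bluegill: 1.14 < 2.583 → exclude; stop.
Optimal diet: tadpoles, shiners, crayfish — 3 of 5 types.

3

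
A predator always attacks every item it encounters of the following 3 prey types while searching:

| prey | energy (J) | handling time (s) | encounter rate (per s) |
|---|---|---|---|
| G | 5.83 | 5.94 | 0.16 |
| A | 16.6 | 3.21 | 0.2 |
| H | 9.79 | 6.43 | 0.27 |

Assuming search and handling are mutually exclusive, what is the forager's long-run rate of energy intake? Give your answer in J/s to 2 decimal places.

R = (0.16×5.83 + 0.2×16.6 + 0.27×9.79) / (1 + 0.16×5.94 + 0.2×3.21 + 0.27×6.43) = 6.896/4.329 = 1.593 J/s.

1.59 J/s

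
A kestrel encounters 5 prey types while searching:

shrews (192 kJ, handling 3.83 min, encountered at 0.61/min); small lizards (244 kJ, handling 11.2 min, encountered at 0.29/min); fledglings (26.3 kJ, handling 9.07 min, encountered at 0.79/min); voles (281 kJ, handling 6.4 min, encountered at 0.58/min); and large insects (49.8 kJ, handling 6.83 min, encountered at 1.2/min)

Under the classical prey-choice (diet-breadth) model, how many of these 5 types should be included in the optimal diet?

2

E/h in descending order: shrews 50.1, voles 43.9, small lizards 21.8, large insects 7.29, fledglings 2.9 kJ/min. The optimal diet is the largest prefix of this list for which every included type satisfies E_i/h_i > R on the types above it.
Rate on top 1: 35.1. voles: 43.9 > 35.1 → include.
Rate on top 2: 39.74. small lizards: 21.8 < 39.74 → exclude; stop.
Optimal diet: shrews, voles — 2 of 5 types.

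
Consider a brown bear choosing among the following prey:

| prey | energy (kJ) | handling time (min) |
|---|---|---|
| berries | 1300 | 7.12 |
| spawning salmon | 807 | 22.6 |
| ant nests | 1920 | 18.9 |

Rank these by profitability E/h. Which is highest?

In descending order of E/h:
berries: 1300/7.12 = 183 kJ/min
ant nests: 1920/18.9 = 102 kJ/min
spawning salmon: 807/22.6 = 35.7 kJ/min

berries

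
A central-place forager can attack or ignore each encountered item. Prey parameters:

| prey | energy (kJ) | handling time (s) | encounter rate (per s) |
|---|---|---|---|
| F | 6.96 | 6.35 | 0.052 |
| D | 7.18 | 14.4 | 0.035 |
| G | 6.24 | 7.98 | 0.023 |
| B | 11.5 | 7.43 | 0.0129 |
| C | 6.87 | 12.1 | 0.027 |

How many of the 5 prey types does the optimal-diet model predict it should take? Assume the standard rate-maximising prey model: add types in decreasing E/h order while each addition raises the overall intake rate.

Rank by E/h (kJ/s): B 1.55, F 1.1, G 0.782, C 0.568, D 0.499. Include each in turn until the next type's E/h falls below the running intake rate.
Rate on top 1: 0.1354. F: 1.1 > 0.1354 → include.
Rate on top 2: 0.3578. G: 0.782 > 0.3578 → include.
Rate on top 3: 0.4062. C: 0.568 > 0.4062 → include.
Rate on top 4: 0.4334. D: 0.499 > 0.4334 → include.
Optimal diet: B, F, G, C, D — 5 of 5 types.

5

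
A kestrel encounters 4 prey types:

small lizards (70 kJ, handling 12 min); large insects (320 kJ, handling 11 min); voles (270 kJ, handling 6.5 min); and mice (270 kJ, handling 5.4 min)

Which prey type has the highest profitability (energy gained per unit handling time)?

mice

In descending order of E/h:
mice: 270/5.4 = 50 kJ/min
voles: 270/6.5 = 41.5 kJ/min
large insects: 320/11 = 29.1 kJ/min
small lizards: 70/12 = 5.83 kJ/min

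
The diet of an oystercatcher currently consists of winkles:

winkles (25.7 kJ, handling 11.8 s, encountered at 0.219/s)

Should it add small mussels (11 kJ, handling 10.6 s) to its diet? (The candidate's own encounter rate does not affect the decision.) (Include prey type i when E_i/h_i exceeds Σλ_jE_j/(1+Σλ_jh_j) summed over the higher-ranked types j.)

No

Current rate: (0.219×25.7)/(1 + 0.219×11.8) = 1.57 kJ/s.
small mussels: E/h = 11/10.6 = 1.038 kJ/s.
1.038 < 1.57, so adding small mussels would lower the average — exclude it.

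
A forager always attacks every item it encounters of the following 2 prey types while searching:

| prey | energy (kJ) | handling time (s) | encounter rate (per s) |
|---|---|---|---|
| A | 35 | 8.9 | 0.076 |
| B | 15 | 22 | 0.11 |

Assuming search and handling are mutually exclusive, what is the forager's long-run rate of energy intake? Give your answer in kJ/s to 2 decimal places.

1.05 kJ/s

Energy encountered per unit search time: 0.076×35 + 0.11×15 = 4.31 kJ/s.
Handling time per unit search time: 0.076×8.9 + 0.11×22 = 3.096.
Rate = 4.31/(1 + 3.096) = 1.052 kJ/s.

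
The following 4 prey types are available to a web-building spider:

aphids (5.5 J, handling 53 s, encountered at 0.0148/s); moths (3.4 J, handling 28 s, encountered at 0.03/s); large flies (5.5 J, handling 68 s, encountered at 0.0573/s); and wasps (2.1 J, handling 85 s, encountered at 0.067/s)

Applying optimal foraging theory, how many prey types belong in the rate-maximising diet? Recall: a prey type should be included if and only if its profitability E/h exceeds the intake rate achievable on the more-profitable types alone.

Rank by E/h (J/s): moths 0.121, aphids 0.104, large flies 0.0809, wasps 0.0247. Include each in turn until the next type's E/h falls below the running intake rate.
Rate on top 1: 0.05543. aphids: 0.104 > 0.05543 → include.
Rate on top 2: 0.06988. large flies: 0.0809 > 0.06988 → include.
Rate on top 3: 0.07646. wasps: 0.0247 < 0.07646 → exclude; stop.
Optimal diet: moths, aphids, large flies — 3 of 4 types.

3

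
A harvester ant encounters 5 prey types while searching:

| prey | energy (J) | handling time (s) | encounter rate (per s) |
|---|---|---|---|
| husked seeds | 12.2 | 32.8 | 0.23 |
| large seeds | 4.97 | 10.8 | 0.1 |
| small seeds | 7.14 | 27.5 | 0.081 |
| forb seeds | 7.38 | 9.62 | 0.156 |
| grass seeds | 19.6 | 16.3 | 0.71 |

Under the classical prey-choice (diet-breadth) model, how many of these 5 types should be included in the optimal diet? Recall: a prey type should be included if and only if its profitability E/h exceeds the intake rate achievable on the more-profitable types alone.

1

E/h in descending order: grass seeds 1.2, forb seeds 0.767, large seeds 0.46, husked seeds 0.372, small seeds 0.26 J/s. The optimal diet is the largest prefix of this list for which every included type satisfies E_i/h_i > R on the types above it.
Rate on top 1: 1.107. forb seeds: 0.767 < 1.107 → exclude; stop.
Optimal diet: grass seeds — 1 of 5 types.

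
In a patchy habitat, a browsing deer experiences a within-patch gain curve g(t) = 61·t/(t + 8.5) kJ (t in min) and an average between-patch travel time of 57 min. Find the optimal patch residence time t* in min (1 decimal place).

Maximise g(t)/(T+t): set derivative to zero → g'(t)(T+t) = g(t).
g'(t) = 61·8.5/(t + 8.5)². Setting 61·8.5/(t+8.5)² = 61t/[(t+8.5)(57+t)] gives 8.5(57+t) = t(t+8.5), so t² = 8.5×57 = 484.5.
t* = √484.5 = 22.01 min.

22.0 min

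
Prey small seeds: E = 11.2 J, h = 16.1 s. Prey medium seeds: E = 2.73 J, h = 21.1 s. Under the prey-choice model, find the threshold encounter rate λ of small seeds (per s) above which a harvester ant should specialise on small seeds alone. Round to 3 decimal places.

At the threshold, the rate on small seeds alone equals the profitability of medium seeds: λ·11.2/(1 + λ·16.1) = 2.73/21.1 = 0.1294.
Rearranging, λ(11.2 − 0.1294×16.1) = 0.1294, so λ = 0.1294/9.117 = 0.01419 per s.

0.014 per s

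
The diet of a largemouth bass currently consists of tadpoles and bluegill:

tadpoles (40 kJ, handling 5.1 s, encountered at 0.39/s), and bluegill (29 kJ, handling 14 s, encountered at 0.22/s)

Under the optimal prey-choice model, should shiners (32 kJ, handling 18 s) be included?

Intake rate on the current diet: R = (0.39×40 + 0.22×29) / (1 + 0.39×5.1 + 0.22×14) = 21.98/6.069 = 3.622 kJ/s.
Profitability of shiners: 32/18 = 1.778 kJ/s.
1.778 < 3.622, so adding shiners would lower the average — exclude it.

No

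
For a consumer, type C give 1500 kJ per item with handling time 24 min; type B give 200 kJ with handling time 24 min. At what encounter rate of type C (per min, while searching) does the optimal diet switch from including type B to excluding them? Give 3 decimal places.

0.006 per min

At the threshold, the rate on type C alone equals the profitability of type B: λ·1500/(1 + λ·24) = 200/24 = 8.333.
Rearranging, λ(1500 − 8.333×24) = 8.333, so λ = 8.333/1300 = 0.00641 per min.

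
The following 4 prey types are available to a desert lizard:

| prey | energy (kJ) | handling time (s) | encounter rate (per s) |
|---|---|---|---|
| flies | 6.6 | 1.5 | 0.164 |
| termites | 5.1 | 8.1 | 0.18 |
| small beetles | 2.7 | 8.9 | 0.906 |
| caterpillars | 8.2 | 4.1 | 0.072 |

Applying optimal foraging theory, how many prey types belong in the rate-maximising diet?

2

Rank by E/h (kJ/s): flies 4.4, caterpillars 2, termites 0.63, small beetles 0.303. Include each in turn until the next type's E/h falls below the running intake rate.
Rate on top 1: 0.8687. caterpillars: 2 > 0.8687 → include.
Rate on top 2: 1.085. termites: 0.63 < 1.085 → exclude; stop.
Optimal diet: flies, caterpillars — 2 of 4 types.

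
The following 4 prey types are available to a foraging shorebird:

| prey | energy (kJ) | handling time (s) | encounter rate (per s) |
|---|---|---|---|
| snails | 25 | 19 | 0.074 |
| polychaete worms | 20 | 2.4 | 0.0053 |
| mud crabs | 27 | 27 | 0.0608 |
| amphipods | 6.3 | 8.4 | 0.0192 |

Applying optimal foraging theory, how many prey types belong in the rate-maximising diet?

3

E/h in descending order: polychaete worms 8.33, snails 1.32, mud crabs 1, amphipods 0.75 kJ/s. The optimal diet is the largest prefix of this list for which every included type satisfies E_i/h_i > R on the types above it.
Rate on top 1: 0.1047. snails: 1.32 > 0.1047 → include.
Rate on top 2: 0.8087. mud crabs: 1 > 0.8087 → include.
Rate on top 3: 0.886. amphipods: 0.75 < 0.886 → exclude; stop.
Optimal diet: polychaete worms, snails, mud crabs — 3 of 4 types.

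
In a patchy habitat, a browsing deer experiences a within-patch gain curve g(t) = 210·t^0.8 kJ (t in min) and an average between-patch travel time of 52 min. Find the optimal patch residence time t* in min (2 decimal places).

Maximise g(t)/(T+t): set derivative to zero → g'(t)(T+t) = g(t).
g'(t) = 0.8·210·t^-0.2. Setting 0.8·210·t^-0.2 = 210·t^0.8/(52+t) gives 0.8(52+t) = t, so 0.20·t = 0.8×52.
t* = 0.8×52/0.20 = 208 min.

208.00 min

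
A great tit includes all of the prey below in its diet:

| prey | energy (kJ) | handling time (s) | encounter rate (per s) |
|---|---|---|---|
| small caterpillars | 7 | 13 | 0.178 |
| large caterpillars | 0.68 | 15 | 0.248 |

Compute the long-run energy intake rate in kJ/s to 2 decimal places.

0.20 kJ/s

Energy encountered per unit search time: 0.178×7 + 0.248×0.68 = 1.415 kJ/s.
Handling time per unit search time: 0.178×13 + 0.248×15 = 6.034.
Rate = 1.415/(1 + 6.034) = 0.2011 kJ/s.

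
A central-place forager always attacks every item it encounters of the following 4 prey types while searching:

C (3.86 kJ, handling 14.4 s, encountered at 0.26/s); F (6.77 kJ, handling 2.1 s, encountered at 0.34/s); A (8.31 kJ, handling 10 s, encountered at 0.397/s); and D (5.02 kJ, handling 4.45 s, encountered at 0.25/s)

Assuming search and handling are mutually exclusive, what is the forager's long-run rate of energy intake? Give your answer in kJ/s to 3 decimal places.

R = Σλ_iE_i / (1 + Σλ_ih_i)
Numerator: 0.26×3.86 + 0.34×6.77 + 0.397×8.31 + 0.25×5.02 = 7.859
Denominator: 1 + 0.26×14.4 + 0.34×2.1 + 0.397×10 + 0.25×4.45 = 10.54
R = 7.859/10.54 = 0.7456 kJ/s

0.746 kJ/s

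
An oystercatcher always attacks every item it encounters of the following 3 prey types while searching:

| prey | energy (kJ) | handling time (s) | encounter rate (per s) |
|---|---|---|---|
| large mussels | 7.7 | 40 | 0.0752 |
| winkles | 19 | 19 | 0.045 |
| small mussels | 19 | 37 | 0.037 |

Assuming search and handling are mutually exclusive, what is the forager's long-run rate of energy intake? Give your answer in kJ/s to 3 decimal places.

R = (0.0752×7.7 + 0.045×19 + 0.037×19) / (1 + 0.0752×40 + 0.045×19 + 0.037×37) = 2.137/6.232 = 0.3429 kJ/s.

0.343 kJ/s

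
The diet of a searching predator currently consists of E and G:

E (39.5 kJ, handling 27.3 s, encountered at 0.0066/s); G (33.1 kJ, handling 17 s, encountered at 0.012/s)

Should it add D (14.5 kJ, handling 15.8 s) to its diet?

Intake rate on the current diet: R = (0.0066×39.5 + 0.012×33.1) / (1 + 0.0066×27.3 + 0.012×17) = 0.6579/1.384 = 0.4753 kJ/s.
Profitability of D: 14.5/15.8 = 0.9177 kJ/s.
Since 0.9177 > R, including D increases the long-run rate.

Yes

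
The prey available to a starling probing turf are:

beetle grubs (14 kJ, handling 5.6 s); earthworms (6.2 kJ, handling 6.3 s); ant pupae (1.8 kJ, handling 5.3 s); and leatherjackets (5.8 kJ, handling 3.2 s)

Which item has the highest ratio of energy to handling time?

Profitability E/h (kJ/s): beetle grubs = 14/5.6 = 2.5, earthworms = 6.2/6.3 = 0.984, ant pupae = 1.8/5.3 = 0.34, leatherjackets = 5.8/3.2 = 1.81.
Ranked: beetle grubs > leatherjackets > earthworms > ant pupae.

beetle grubs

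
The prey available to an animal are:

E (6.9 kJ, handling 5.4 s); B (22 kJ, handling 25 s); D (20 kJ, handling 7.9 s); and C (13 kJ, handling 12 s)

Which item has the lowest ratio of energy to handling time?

In descending order of E/h:
D: 20/7.9 = 2.53 kJ/s
E: 6.9/5.4 = 1.28 kJ/s
C: 13/12 = 1.08 kJ/s
B: 22/25 = 0.88 kJ/s

B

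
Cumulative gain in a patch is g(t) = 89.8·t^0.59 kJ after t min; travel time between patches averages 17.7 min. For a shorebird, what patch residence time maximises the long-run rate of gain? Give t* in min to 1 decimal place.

By the marginal value theorem, leave when the instantaneous gain rate g'(t) equals the habitat-wide average g(t)/(T + t).
g'(t) = 0.59·89.8·t^-0.41. Setting 0.59·89.8·t^-0.41 = 89.8·t^0.59/(17.7+t) gives 0.59(17.7+t) = t, so 0.41·t = 0.59×17.7.
t* = 0.59×17.7/0.41 = 25.47 min.

25.5 min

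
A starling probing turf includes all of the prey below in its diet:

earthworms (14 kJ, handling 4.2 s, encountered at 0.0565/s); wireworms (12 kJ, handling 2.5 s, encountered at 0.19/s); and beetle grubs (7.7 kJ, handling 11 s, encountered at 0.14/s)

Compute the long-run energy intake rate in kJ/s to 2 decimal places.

1.28 kJ/s

R = Σλ_iE_i / (1 + Σλ_ih_i)
Numerator: 0.0565×14 + 0.19×12 + 0.14×7.7 = 4.149
Denominator: 1 + 0.0565×4.2 + 0.19×2.5 + 0.14×11 = 3.252
R = 4.149/3.252 = 1.276 kJ/s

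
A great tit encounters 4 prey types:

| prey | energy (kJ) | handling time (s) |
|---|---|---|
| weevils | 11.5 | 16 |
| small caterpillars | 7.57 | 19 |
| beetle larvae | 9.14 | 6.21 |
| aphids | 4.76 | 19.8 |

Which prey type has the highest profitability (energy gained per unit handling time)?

beetle larvae

In descending order of E/h:
beetle larvae: 9.14/6.21 = 1.47 kJ/s
weevils: 11.5/16 = 0.719 kJ/s
small caterpillars: 7.57/19 = 0.398 kJ/s
aphids: 4.76/19.8 = 0.24 kJ/s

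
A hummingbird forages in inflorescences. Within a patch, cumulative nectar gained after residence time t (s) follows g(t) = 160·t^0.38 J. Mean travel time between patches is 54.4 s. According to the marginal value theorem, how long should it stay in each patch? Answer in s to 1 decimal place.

33.3 s

By the marginal value theorem, leave when the instantaneous gain rate g'(t) equals the habitat-wide average g(t)/(T + t).
g'(t) = 0.38·160·t^-0.62. Setting 0.38·160·t^-0.62 = 160·t^0.38/(54.4+t) gives 0.38(54.4+t) = t, so 0.62·t = 0.38×54.4.
t* = 0.38×54.4/0.62 = 33.34 s.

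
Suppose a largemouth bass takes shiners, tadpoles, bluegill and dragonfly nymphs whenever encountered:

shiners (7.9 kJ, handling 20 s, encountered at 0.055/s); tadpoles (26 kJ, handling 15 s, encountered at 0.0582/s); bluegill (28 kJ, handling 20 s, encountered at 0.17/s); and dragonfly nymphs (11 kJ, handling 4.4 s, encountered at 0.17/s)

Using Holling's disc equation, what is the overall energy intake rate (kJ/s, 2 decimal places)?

R = (0.055×7.9 + 0.0582×26 + 0.17×28 + 0.17×11) / (1 + 0.055×20 + 0.0582×15 + 0.17×20 + 0.17×4.4) = 8.578/7.121 = 1.205 kJ/s.

1.20 kJ/s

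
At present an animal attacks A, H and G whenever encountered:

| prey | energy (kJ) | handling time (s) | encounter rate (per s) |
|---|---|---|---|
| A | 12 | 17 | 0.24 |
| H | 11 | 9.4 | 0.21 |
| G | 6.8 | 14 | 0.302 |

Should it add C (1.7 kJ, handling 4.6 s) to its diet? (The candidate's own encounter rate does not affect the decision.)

No

On A, H and G alone, R = ΣλE/(1+Σλh) = 7.244/11.28 = 0.642 kJ/s.
C: E/h = 1.7/4.6 = 0.3696 kJ/s.
0.3696 < 0.642, so adding C would lower the average — exclude it.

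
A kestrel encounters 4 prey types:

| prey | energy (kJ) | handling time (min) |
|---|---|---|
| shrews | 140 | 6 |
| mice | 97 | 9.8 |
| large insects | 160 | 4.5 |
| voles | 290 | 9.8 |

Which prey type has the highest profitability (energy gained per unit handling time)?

Profitability E/h (kJ/min): shrews = 140/6 = 23.3, mice = 97/9.8 = 9.9, large insects = 160/4.5 = 35.6, voles = 290/9.8 = 29.6.
Ranked: large insects > voles > shrews > mice.

large insects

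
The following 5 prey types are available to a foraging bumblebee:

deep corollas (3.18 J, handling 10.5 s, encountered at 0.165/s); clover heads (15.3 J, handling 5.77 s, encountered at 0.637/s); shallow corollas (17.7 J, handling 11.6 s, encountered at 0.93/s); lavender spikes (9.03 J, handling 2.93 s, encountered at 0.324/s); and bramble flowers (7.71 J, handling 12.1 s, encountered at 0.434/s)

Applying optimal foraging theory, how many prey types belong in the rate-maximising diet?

Profitabilities (E/h, J/s): lavender spikes 3.08, clover heads 2.65, shallow corollas 1.53, bramble flowers 0.637, deep corollas 0.303. Add prey in this order while the next type's profitability exceeds the intake rate on those already taken.
Rate on top 1: 1.501. clover heads: 2.65 > 1.501 → include.
Rate on top 2: 2.253. shallow corollas: 1.53 < 2.253 → exclude; stop.
Optimal diet: lavender spikes, clover heads — 2 of 5 types.

2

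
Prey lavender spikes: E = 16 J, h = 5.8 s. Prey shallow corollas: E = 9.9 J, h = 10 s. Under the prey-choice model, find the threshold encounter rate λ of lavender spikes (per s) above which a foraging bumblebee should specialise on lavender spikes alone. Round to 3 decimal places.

Drop shallow corollas once their profitability E₂/h₂ falls below the rate achievable on lavender spikes alone: E₂/h₂ = λE₁/(1 + λh₁).
Solve for λ: λE₁h₂ = E₂(1 + λh₁) → λ(E₁h₂ − E₂h₁) = E₂ → λ = E₂/(E₁h₂ − E₂h₁).
λ = 9.9/(16×10 − 9.9×5.8) = 9.9/102.6 = 0.09651 per s.

0.097 per s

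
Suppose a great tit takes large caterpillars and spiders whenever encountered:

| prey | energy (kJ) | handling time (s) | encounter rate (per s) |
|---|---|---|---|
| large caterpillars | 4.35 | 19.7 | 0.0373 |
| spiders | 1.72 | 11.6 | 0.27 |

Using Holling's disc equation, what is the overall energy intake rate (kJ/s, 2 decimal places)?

R = Σλ_iE_i / (1 + Σλ_ih_i)
Numerator: 0.0373×4.35 + 0.27×1.72 = 0.6267
Denominator: 1 + 0.0373×19.7 + 0.27×11.6 = 4.867
R = 0.6267/4.867 = 0.1288 kJ/s

0.13 kJ/s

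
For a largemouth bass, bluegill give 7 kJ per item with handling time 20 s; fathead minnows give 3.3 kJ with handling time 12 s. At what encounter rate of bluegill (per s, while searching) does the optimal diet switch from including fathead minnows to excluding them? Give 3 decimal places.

0.183 per s

The zero-one rule: include fathead minnows iff E₂/h₂ > λE₁/(1+λh₁). Equality gives the switch point.
λE₁h₂ = E₂ + λE₂h₁ ⇒ λ = E₂/(E₁h₂ − E₂h₁) = 3.3/(84 − 66) = 0.1833 per s.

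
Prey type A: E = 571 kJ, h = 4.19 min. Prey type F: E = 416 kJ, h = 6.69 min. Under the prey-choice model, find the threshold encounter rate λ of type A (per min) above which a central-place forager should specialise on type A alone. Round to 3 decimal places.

Drop type F once their profitability E₂/h₂ falls below the rate achievable on type A alone: E₂/h₂ = λE₁/(1 + λh₁).
Solve for λ: λE₁h₂ = E₂(1 + λh₁) → λ(E₁h₂ − E₂h₁) = E₂ → λ = E₂/(E₁h₂ − E₂h₁).
λ = 416/(571×6.69 − 416×4.19) = 416/2077 = 0.2003 per min.

0.200 per min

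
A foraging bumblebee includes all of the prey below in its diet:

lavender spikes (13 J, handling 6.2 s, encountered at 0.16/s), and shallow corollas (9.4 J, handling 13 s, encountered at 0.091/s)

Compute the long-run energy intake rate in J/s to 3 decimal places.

0.925 J/s

Energy encountered per unit search time: 0.16×13 + 0.091×9.4 = 2.935 J/s.
Handling time per unit search time: 0.16×6.2 + 0.091×13 = 2.175.
Rate = 2.935/(1 + 2.175) = 0.9245 J/s.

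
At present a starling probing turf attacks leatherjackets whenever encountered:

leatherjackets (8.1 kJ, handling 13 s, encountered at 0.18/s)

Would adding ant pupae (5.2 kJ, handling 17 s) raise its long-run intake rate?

No

Current rate: (0.18×8.1)/(1 + 0.18×13) = 0.4365 kJ/s.
Profitability of ant pupae: 5.2/17 = 0.3059 kJ/s.
0.3059 < 0.4365, so adding ant pupae would lower the average — exclude it.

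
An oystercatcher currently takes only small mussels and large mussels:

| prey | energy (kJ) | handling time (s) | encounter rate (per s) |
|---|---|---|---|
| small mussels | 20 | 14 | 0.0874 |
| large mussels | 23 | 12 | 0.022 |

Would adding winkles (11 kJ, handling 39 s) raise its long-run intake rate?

On small mussels and large mussels alone, R = ΣλE/(1+Σλh) = 2.254/2.488 = 0.9061 kJ/s.
Profitability of winkles: 11/39 = 0.2821 kJ/s.
Since 0.2821 < R, time spent handling winkles is better spent searching.

No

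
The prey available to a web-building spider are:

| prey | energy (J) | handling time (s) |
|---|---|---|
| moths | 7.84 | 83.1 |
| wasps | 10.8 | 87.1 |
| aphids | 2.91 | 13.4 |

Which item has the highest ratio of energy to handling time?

In descending order of E/h:
aphids: 2.91/13.4 = 0.217 J/s
wasps: 10.8/87.1 = 0.124 J/s
moths: 7.84/83.1 = 0.0943 J/s

aphids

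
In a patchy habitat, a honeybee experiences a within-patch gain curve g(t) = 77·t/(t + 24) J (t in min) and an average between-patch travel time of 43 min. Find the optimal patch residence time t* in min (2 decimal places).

32.12 min

Optimal t* satisfies g'(t*) = g(t*)/(T + t*).
g'(t) = 77·24/(t + 24)². Setting 77·24/(t+24)² = 77t/[(t+24)(43+t)] gives 24(43+t) = t(t+24), so t² = 24×43 = 1032.
t* = √1032 = 32.12 min.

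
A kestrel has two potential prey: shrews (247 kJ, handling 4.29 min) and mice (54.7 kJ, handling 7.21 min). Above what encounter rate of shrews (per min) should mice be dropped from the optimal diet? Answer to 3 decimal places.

0.035 per min

The zero-one rule: include mice iff E₂/h₂ > λE₁/(1+λh₁). Equality gives the switch point.
λE₁h₂ = E₂ + λE₂h₁ ⇒ λ = E₂/(E₁h₂ − E₂h₁) = 54.7/(1781 − 234.7) = 0.03538 per min.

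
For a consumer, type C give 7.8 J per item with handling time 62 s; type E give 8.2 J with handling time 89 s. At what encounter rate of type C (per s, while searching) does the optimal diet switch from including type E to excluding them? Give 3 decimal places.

At the threshold, the rate on type C alone equals the profitability of type E: λ·7.8/(1 + λ·62) = 8.2/89 = 0.09213.
Rearranging, λ(7.8 − 0.09213×62) = 0.09213, so λ = 0.09213/2.088 = 0.04413 per s.

0.044 per s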